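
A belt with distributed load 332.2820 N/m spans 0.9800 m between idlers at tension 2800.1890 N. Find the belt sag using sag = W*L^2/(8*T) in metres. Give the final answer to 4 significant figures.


sag = 332.2820 * 0.9800^2 / (8 * 2800.1890)
sag = 0.01425 m


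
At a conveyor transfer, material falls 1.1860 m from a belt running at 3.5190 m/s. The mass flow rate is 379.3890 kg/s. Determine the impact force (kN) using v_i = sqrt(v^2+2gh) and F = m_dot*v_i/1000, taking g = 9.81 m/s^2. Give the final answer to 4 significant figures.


v_i = sqrt(3.5190^2 + 2*9.81*1.1860) = 5.97099 m/s
F = 379.3890 * 5.97099 / 1000
F = 2.265 kN


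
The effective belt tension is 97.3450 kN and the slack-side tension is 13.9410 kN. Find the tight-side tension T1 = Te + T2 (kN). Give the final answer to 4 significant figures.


T1 = Te + T2 = 97.3450 + 13.9410
T1 = 111.3 kN


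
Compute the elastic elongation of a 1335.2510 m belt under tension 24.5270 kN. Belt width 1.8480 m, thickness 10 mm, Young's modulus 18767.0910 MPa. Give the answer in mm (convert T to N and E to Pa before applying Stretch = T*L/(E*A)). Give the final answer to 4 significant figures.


A = 1.8480 * 0.01 = 0.01848 m^2
Stretch = 24.5270*1000 * 1335.2510 / (18767.0910e6 * 0.01848) * 1000
Stretch = 94.43 mm


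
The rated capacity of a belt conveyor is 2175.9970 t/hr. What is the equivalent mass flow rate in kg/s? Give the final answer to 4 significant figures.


m_dot = 2175.9970 * 1000 / 3600
m_dot = 604.4 kg/s


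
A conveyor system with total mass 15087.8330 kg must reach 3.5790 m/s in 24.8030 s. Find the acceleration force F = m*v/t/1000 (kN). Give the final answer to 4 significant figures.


F = 15087.8330 * 3.5790 / 24.8030 / 1000
F = 2.177 kN


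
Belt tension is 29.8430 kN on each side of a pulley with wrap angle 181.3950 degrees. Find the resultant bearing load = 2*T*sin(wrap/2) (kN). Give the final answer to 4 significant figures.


F = 2 * 29.8430 * sin(181.3950/2 deg)
F = 59.68 kN


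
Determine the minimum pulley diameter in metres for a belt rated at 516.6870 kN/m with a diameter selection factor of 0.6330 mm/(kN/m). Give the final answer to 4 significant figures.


D = 516.6870 * 0.6330 / 1000
D = 0.3271 m


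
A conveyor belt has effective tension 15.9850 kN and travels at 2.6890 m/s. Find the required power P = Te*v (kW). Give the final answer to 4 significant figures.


P = Te * v = 15.9850 * 2.6890
P = 42.98 kW


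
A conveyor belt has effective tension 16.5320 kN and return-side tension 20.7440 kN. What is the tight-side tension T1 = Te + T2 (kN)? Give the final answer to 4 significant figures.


T1 = Te + T2 = 16.5320 + 20.7440
T1 = 37.28 kN


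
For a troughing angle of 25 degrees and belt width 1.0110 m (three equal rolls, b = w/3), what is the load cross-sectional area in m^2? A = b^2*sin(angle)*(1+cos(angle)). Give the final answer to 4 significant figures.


b = 1.0110/3 = 0.337 m
A = 0.337^2 * sin(25 deg) * (1 + cos(25 deg))
A = 0.09150 m^2


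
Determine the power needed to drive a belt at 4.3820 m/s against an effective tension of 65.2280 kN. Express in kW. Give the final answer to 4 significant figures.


P = Te * v = 65.2280 * 4.3820
P = 285.8 kW


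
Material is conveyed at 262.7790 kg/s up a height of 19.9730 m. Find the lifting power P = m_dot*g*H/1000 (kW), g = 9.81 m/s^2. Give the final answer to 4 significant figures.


P = 262.7790 * 9.81 * 19.9730 / 1000
P = 51.49 kW


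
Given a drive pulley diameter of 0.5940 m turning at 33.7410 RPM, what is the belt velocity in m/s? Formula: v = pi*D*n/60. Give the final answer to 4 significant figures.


v = pi * 0.5940 * 33.7410 / 60
v = 1.049 m/s


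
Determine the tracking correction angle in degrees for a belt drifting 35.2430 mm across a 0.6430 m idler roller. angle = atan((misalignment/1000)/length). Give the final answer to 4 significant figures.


misalign_m = 35.2430 / 1000 = 0.035243 m
angle = atan(0.035243 / 0.6430)
angle = 3.137 deg


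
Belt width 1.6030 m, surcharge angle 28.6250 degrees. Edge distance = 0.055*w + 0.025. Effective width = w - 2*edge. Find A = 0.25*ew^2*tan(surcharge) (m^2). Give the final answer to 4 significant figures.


edge = 0.055*1.6030 + 0.025 = 0.113165 m
ew = 1.6030 - 2*0.113165 = 1.37667 m
A = 0.25 * 1.37667^2 * tan(28.6250 deg)
A = 0.2586 m^2


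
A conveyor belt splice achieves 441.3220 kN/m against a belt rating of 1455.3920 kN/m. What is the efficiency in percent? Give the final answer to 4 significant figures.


Eff = 441.3220 / 1455.3920 * 100
Eff = 30.32 %


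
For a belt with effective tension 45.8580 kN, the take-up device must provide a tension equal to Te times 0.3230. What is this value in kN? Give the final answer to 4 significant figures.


T_tu = 45.8580 * 0.3230
T_tu = 14.81 kN


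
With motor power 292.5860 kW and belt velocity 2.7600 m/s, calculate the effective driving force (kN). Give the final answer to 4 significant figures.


Te = P / v = 292.5860 / 2.7600
Te = 106.0 kN


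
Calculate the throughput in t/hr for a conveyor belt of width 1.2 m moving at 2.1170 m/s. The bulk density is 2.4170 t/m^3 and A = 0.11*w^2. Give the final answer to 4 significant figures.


A = 0.11 * 1.2^2 = 0.1584 m^2
C = 0.1584 * 2.1170 * 2.4170 * 3600
C = 2918 t/hr


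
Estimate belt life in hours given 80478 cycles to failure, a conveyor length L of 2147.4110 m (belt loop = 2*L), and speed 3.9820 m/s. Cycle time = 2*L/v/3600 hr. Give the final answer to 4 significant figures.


cycle_time = 2 * 2147.4110 / 3.9820 / 3600 = 0.2996 hr
life = 80478 * 0.2996 = 24110 hours


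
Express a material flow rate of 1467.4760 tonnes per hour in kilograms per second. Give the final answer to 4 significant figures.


m_dot = 1467.4760 * 1000 / 3600
m_dot = 407.6 kg/s


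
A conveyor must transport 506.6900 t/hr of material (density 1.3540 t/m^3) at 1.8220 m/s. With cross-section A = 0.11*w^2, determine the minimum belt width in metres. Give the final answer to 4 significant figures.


A_req = 506.6900 / (1.8220 * 1.3540 * 3600) = 0.0570523 m^2
w = sqrt(0.0570523 / 0.11)
w = 0.7202 m


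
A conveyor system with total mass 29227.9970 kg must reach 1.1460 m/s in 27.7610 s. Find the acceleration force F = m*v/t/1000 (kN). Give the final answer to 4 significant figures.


F = 29227.9970 * 1.1460 / 27.7610 / 1000
F = 1.207 kN


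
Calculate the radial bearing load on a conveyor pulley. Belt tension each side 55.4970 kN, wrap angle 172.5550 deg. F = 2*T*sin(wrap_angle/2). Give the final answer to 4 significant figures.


F = 2 * 55.4970 * sin(172.5550/2 deg)
F = 110.8 kN


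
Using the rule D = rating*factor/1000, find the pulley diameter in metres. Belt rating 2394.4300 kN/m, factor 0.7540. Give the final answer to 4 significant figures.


D = 2394.4300 * 0.7540 / 1000
D = 1.805 m


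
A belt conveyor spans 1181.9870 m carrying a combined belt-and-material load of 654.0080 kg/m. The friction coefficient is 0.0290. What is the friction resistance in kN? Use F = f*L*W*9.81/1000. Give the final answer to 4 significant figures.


F = 0.0290 * 1181.9870 * 654.0080 * 9.81 / 1000
F = 219.9 kN


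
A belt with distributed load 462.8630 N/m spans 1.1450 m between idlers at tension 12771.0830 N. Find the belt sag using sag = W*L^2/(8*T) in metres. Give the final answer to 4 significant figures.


sag = 462.8630 * 1.1450^2 / (8 * 12771.0830)
sag = 0.005939 m


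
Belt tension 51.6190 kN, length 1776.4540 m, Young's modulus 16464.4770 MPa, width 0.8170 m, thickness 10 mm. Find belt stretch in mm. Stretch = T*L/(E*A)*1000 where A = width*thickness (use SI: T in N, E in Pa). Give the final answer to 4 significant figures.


A = 0.8170 * 0.01 = 0.00817 m^2
Stretch = 51.6190*1000 * 1776.4540 / (16464.4770e6 * 0.00817) * 1000
Stretch = 681.7 mm


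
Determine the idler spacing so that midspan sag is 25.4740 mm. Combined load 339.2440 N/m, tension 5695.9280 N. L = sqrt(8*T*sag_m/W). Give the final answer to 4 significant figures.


sag = 25.4740/1000 = 0.025474 m
L = sqrt(8 * 5695.9280 * 0.025474 / 339.2440)
L = 1.850 m


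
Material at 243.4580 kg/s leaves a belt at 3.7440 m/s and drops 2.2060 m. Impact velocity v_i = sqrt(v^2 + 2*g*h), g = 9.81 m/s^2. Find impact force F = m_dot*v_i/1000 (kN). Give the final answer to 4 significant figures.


v_i = sqrt(3.7440^2 + 2*9.81*2.2060) = 7.56963 m/s
F = 243.4580 * 7.56963 / 1000
F = 1.843 kN


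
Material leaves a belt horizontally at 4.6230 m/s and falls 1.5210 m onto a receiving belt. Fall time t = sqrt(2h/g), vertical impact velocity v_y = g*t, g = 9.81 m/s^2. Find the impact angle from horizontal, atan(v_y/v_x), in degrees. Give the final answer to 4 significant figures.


t = sqrt(2*1.5210/9.81) = 0.556859 s
v_y = 9.81 * 0.556859 = 5.46279 m/s
angle = atan(5.46279 / 4.6230) = 49.76 deg


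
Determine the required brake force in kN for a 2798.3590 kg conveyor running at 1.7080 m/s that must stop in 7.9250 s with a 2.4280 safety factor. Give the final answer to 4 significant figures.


F = 2798.3590 * 1.7080 / 7.9250 * 2.4280 / 1000
F = 1.464 kN


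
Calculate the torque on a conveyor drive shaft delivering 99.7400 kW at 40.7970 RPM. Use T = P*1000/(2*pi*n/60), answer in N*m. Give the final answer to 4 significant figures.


omega = 2*pi*40.7970/60 = 4.27225 rad/s
T = 99.7400*1000 / 4.27225
T = 23350 N*m


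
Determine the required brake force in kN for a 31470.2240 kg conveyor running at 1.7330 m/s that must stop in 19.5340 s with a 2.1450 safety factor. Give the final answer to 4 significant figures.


F = 31470.2240 * 1.7330 / 19.5340 * 2.1450 / 1000
F = 5.989 kN


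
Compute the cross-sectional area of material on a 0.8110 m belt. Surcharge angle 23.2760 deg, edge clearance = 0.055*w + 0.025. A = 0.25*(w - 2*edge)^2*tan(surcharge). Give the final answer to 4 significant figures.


edge = 0.055*0.8110 + 0.025 = 0.069605 m
ew = 0.8110 - 2*0.069605 = 0.67179 m
A = 0.25 * 0.67179^2 * tan(23.2760 deg)
A = 0.04853 m^2


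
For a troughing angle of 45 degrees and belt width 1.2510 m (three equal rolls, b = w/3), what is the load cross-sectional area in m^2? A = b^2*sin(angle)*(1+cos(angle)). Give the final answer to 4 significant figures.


b = 1.2510/3 = 0.417 m
A = 0.417^2 * sin(45 deg) * (1 + cos(45 deg))
A = 0.2099 m^2


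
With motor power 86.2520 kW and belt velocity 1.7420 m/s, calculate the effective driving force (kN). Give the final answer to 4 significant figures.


Te = P / v = 86.2520 / 1.7420
Te = 49.51 kN


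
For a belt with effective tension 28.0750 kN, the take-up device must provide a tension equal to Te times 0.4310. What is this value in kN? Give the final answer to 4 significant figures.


T_tu = 28.0750 * 0.4310
T_tu = 12.10 kN


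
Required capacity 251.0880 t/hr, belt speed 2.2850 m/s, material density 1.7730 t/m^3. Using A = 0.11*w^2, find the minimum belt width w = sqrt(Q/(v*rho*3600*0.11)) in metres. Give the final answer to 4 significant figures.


A_req = 251.0880 / (2.2850 * 1.7730 * 3600) = 0.0172159 m^2
w = sqrt(0.0172159 / 0.11)
w = 0.3956 m


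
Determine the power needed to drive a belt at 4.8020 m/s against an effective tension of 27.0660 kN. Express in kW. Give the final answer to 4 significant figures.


P = Te * v = 27.0660 * 4.8020
P = 130.0 kW


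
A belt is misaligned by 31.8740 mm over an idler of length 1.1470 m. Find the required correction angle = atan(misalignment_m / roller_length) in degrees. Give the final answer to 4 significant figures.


misalign_m = 31.8740 / 1000 = 0.031874 m
angle = atan(0.031874 / 1.1470)
angle = 1.592 deg


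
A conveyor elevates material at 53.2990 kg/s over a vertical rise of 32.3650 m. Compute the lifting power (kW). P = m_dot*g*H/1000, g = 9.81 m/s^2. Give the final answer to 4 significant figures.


P = 53.2990 * 9.81 * 32.3650 / 1000
P = 16.92 kW


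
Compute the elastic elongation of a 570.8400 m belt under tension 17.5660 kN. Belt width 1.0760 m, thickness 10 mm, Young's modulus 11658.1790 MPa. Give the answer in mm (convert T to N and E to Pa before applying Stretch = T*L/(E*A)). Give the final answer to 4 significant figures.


A = 1.0760 * 0.01 = 0.01076 m^2
Stretch = 17.5660*1000 * 570.8400 / (11658.1790e6 * 0.01076) * 1000
Stretch = 79.94 mm


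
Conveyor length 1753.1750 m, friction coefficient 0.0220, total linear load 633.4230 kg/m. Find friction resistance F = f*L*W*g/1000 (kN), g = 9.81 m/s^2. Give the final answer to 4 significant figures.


F = 0.0220 * 1753.1750 * 633.4230 * 9.81 / 1000
F = 239.7 kN


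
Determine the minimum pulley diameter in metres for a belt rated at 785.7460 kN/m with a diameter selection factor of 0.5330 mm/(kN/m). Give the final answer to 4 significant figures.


D = 785.7460 * 0.5330 / 1000
D = 0.4188 m


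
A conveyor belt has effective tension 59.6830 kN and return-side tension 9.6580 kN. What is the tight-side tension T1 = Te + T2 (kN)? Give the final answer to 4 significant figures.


T1 = Te + T2 = 59.6830 + 9.6580
T1 = 69.34 kN


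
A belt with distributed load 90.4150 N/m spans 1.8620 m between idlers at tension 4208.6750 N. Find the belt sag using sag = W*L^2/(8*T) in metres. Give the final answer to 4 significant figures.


sag = 90.4150 * 1.8620^2 / (8 * 4208.6750)
sag = 0.009310 m


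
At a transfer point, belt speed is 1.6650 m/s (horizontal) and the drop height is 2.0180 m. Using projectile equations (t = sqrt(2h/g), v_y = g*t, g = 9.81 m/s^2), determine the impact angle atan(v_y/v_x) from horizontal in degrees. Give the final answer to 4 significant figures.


t = sqrt(2*2.0180/9.81) = 0.641418 s
v_y = 9.81 * 0.641418 = 6.29231 m/s
angle = atan(6.29231 / 1.6650) = 75.18 deg


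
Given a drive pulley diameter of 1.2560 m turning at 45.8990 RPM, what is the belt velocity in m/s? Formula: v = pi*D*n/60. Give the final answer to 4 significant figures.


v = pi * 1.2560 * 45.8990 / 60
v = 3.019 m/s


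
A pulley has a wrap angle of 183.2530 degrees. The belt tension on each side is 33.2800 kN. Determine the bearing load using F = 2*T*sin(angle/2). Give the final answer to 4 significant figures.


F = 2 * 33.2800 * sin(183.2530/2 deg)
F = 66.53 kN


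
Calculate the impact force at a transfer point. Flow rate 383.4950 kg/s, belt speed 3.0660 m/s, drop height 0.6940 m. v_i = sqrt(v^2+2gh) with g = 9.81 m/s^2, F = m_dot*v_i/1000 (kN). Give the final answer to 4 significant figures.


v_i = sqrt(3.0660^2 + 2*9.81*0.6940) = 4.79757 m/s
F = 383.4950 * 4.79757 / 1000
F = 1.840 kN


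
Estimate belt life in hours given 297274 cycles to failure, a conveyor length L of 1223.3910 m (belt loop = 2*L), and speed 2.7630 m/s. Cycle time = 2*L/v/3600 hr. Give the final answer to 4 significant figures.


cycle_time = 2 * 1223.3910 / 2.7630 / 3600 = 0.245987 hr
life = 297274 * 0.245987 = 73130 hours


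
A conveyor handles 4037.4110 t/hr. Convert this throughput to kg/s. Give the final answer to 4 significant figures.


m_dot = 4037.4110 * 1000 / 3600
m_dot = 1122 kg/s


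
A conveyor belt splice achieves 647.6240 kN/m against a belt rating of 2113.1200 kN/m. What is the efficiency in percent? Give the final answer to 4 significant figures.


Eff = 647.6240 / 2113.1200 * 100
Eff = 30.65 %


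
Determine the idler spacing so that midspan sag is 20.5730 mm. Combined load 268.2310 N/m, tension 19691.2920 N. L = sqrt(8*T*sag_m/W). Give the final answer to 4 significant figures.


sag = 20.5730/1000 = 0.020573 m
L = sqrt(8 * 19691.2920 * 0.020573 / 268.2310)
L = 3.476 m


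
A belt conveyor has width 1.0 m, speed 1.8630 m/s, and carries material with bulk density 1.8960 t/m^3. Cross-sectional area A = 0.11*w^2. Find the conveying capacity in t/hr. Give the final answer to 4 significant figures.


A = 0.11 * 1.0^2 = 0.11 m^2
C = 0.11 * 1.8630 * 1.8960 * 3600
C = 1399 t/hr


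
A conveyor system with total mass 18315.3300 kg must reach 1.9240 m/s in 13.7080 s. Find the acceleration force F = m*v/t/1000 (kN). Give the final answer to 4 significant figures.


F = 18315.3300 * 1.9240 / 13.7080 / 1000
F = 2.571 kN


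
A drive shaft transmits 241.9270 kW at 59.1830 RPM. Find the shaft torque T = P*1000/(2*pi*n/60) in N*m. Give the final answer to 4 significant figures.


omega = 2*pi*59.1830/60 = 6.19763 rad/s
T = 241.9270*1000 / 6.19763
T = 39040 N*m


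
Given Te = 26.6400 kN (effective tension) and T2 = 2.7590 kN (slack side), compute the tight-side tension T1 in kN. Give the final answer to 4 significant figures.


T1 = Te + T2 = 26.6400 + 2.7590
T1 = 29.40 kN


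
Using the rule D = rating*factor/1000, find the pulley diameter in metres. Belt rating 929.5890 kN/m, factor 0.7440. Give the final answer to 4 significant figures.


D = 929.5890 * 0.7440 / 1000
D = 0.6916 m


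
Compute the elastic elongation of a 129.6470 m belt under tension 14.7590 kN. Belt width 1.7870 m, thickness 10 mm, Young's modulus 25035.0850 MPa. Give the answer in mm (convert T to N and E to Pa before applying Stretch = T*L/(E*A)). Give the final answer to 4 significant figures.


A = 1.7870 * 0.01 = 0.01787 m^2
Stretch = 14.7590*1000 * 129.6470 / (25035.0850e6 * 0.01787) * 1000
Stretch = 4.277 mm


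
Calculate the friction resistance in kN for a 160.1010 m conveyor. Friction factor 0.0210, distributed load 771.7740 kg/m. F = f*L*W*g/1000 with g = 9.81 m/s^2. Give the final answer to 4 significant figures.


F = 0.0210 * 160.1010 * 771.7740 * 9.81 / 1000
F = 25.45 kN


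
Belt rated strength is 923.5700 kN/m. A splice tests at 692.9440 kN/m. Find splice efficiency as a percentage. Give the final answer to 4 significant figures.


Eff = 692.9440 / 923.5700 * 100
Eff = 75.03 %


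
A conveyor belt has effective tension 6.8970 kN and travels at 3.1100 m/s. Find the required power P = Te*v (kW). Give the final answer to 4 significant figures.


P = Te * v = 6.8970 * 3.1100
P = 21.45 kW


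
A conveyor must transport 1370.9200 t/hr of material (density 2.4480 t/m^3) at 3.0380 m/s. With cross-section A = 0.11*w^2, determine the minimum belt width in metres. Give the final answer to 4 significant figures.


A_req = 1370.9200 / (3.0380 * 2.4480 * 3600) = 0.0512048 m^2
w = sqrt(0.0512048 / 0.11)
w = 0.6823 m


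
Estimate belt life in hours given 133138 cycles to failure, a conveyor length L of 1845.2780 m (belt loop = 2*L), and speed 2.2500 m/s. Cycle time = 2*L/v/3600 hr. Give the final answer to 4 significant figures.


cycle_time = 2 * 1845.2780 / 2.2500 / 3600 = 0.455624 hr
life = 133138 * 0.455624 = 60660 hours


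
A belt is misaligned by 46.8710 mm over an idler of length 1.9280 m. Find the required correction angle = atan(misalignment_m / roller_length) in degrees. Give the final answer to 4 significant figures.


misalign_m = 46.8710 / 1000 = 0.046871 m
angle = atan(0.046871 / 1.9280)
angle = 1.393 deg


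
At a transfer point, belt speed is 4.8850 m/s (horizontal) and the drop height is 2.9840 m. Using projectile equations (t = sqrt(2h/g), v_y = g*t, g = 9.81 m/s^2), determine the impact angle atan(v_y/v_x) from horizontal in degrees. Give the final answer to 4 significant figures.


t = sqrt(2*2.9840/9.81) = 0.779974 s
v_y = 9.81 * 0.779974 = 7.65154 m/s
angle = atan(7.65154 / 4.8850) = 57.44 deg


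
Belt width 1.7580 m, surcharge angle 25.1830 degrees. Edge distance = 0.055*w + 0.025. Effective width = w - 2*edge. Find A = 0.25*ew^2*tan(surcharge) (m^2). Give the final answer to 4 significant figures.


edge = 0.055*1.7580 + 0.025 = 0.12169 m
ew = 1.7580 - 2*0.12169 = 1.51462 m
A = 0.25 * 1.51462^2 * tan(25.1830 deg)
A = 0.2697 m^2


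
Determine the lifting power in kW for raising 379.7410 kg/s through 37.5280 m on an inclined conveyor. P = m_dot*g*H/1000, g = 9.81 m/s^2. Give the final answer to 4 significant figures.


P = 379.7410 * 9.81 * 37.5280 / 1000
P = 139.8 kW


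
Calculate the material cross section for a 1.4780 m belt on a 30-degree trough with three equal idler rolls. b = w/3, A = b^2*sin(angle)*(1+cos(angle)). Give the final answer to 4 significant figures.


b = 1.4780/3 = 0.492667 m
A = 0.492667^2 * sin(30 deg) * (1 + cos(30 deg))
A = 0.2265 m^2


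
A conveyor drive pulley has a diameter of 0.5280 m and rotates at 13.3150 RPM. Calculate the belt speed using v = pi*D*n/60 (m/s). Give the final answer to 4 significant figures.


v = pi * 0.5280 * 13.3150 / 60
v = 0.3681 m/s


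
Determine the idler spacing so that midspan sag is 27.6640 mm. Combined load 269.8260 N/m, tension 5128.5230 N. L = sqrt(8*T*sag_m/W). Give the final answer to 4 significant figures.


sag = 27.6640/1000 = 0.027664 m
L = sqrt(8 * 5128.5230 * 0.027664 / 269.8260)
L = 2.051 m


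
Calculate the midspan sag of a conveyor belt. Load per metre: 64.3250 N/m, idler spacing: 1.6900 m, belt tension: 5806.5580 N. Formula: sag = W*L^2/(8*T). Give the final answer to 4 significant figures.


sag = 64.3250 * 1.6900^2 / (8 * 5806.5580)
sag = 0.003955 m


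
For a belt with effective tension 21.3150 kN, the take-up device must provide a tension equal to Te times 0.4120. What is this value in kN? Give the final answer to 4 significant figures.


T_tu = 21.3150 * 0.4120
T_tu = 8.782 kN


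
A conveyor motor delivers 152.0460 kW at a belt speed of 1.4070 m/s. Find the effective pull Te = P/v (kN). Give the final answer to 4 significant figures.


Te = P / v = 152.0460 / 1.4070
Te = 108.1 kN


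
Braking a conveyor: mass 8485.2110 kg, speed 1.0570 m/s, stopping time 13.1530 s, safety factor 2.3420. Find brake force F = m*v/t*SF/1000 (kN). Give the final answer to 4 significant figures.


F = 8485.2110 * 1.0570 / 13.1530 * 2.3420 / 1000
F = 1.597 kN


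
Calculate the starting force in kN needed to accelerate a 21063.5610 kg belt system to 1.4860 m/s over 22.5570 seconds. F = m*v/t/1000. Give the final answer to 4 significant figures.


F = 21063.5610 * 1.4860 / 22.5570 / 1000
F = 1.388 kN


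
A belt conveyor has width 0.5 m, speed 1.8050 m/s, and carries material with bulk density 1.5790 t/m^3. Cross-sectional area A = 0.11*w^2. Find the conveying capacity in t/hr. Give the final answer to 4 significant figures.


A = 0.11 * 0.5^2 = 0.0275 m^2
C = 0.0275 * 1.8050 * 1.5790 * 3600
C = 282.2 t/hr


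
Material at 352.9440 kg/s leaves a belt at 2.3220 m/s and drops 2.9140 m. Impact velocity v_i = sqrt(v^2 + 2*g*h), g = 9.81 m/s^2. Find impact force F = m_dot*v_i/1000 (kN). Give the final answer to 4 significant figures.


v_i = sqrt(2.3220^2 + 2*9.81*2.9140) = 7.90976 m/s
F = 352.9440 * 7.90976 / 1000
F = 2.792 kN


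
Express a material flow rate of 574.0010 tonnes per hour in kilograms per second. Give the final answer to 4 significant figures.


m_dot = 574.0010 * 1000 / 3600
m_dot = 159.4 kg/s


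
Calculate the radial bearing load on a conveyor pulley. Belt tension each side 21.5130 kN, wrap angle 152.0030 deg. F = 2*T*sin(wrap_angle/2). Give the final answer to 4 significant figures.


F = 2 * 21.5130 * sin(152.0030/2 deg)
F = 41.75 kN


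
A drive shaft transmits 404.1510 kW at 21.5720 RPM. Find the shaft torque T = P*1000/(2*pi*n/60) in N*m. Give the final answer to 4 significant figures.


omega = 2*pi*21.5720/60 = 2.25901 rad/s
T = 404.1510*1000 / 2.25901
T = 178900 N*m


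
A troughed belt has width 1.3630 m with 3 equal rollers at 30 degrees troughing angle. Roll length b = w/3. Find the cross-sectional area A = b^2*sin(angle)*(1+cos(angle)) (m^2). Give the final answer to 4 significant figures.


b = 1.3630/3 = 0.454333 m
A = 0.454333^2 * sin(30 deg) * (1 + cos(30 deg))
A = 0.1926 m^2


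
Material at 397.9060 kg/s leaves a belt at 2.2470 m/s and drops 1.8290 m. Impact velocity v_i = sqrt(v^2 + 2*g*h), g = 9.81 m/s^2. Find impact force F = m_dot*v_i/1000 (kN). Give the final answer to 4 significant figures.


v_i = sqrt(2.2470^2 + 2*9.81*1.8290) = 6.39797 m/s
F = 397.9060 * 6.39797 / 1000
F = 2.546 kN


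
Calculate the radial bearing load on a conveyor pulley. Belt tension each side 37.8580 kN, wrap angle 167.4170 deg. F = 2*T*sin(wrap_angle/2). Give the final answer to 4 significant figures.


F = 2 * 37.8580 * sin(167.4170/2 deg)
F = 75.26 kN


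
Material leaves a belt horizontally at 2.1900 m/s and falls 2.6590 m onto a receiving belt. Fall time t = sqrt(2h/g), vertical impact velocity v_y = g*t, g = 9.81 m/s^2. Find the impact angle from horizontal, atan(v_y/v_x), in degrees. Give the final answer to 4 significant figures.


t = sqrt(2*2.6590/9.81) = 0.736274 s
v_y = 9.81 * 0.736274 = 7.22285 m/s
angle = atan(7.22285 / 2.1900) = 73.13 deg


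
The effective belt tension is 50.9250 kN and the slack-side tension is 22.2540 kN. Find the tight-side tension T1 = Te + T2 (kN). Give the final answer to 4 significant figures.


T1 = Te + T2 = 50.9250 + 22.2540
T1 = 73.18 kN


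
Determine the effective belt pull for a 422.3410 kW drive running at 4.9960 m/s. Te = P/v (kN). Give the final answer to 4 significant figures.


Te = P / v = 422.3410 / 4.9960
Te = 84.54 kN


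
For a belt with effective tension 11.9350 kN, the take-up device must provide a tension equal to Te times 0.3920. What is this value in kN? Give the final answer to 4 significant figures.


T_tu = 11.9350 * 0.3920
T_tu = 4.679 kN


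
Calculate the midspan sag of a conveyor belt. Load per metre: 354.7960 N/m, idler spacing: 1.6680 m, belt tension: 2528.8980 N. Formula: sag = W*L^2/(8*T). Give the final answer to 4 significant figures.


sag = 354.7960 * 1.6680^2 / (8 * 2528.8980)
sag = 0.04879 m


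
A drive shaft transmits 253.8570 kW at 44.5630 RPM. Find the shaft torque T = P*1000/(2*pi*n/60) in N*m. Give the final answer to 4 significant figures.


omega = 2*pi*44.5630/60 = 4.66663 rad/s
T = 253.8570*1000 / 4.66663
T = 54400 N*m


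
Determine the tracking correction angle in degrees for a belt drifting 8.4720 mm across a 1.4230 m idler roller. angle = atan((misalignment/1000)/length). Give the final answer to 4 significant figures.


misalign_m = 8.4720 / 1000 = 0.008472 m
angle = atan(0.008472 / 1.4230)
angle = 0.3411 deg


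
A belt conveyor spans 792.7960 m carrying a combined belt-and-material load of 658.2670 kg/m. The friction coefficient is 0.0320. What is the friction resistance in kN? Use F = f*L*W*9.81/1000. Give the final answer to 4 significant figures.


F = 0.0320 * 792.7960 * 658.2670 * 9.81 / 1000
F = 163.8 kN


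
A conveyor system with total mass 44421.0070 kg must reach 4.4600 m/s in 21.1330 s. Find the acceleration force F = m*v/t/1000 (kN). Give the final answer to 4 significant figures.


F = 44421.0070 * 4.4600 / 21.1330 / 1000
F = 9.375 kN


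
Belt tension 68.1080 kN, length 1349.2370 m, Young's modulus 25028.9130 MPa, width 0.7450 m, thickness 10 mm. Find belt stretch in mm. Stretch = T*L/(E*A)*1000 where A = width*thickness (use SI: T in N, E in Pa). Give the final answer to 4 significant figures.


A = 0.7450 * 0.01 = 0.00745 m^2
Stretch = 68.1080*1000 * 1349.2370 / (25028.9130e6 * 0.00745) * 1000
Stretch = 492.8 mm


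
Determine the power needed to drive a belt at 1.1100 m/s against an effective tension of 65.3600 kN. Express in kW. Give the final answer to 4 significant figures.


P = Te * v = 65.3600 * 1.1100
P = 72.55 kW


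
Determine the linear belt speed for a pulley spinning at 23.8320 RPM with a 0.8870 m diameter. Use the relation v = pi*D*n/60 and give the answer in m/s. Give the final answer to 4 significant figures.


v = pi * 0.8870 * 23.8320 / 60
v = 1.107 m/s


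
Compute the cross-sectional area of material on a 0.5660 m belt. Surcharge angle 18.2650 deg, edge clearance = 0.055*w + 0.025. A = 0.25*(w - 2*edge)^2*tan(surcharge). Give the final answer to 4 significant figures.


edge = 0.055*0.5660 + 0.025 = 0.05613 m
ew = 0.5660 - 2*0.05613 = 0.45374 m
A = 0.25 * 0.45374^2 * tan(18.2650 deg)
A = 0.01699 m^2


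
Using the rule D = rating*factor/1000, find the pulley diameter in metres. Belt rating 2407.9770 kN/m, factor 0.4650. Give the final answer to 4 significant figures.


D = 2407.9770 * 0.4650 / 1000
D = 1.120 m


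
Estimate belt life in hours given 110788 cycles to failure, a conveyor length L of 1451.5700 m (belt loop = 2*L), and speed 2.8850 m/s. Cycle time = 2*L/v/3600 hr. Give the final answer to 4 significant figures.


cycle_time = 2 * 1451.5700 / 2.8850 / 3600 = 0.279524 hr
life = 110788 * 0.279524 = 30970 hours


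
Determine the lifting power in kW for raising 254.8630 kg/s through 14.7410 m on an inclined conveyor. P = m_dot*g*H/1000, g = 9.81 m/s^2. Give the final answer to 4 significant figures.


P = 254.8630 * 9.81 * 14.7410 / 1000
P = 36.86 kW


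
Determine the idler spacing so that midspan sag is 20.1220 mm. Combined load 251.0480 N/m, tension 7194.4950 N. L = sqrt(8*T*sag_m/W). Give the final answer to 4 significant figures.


sag = 20.1220/1000 = 0.020122 m
L = sqrt(8 * 7194.4950 * 0.020122 / 251.0480)
L = 2.148 m


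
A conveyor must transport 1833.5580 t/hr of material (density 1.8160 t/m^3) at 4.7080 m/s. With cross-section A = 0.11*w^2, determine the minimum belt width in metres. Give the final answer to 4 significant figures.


A_req = 1833.5580 / (4.7080 * 1.8160 * 3600) = 0.0595717 m^2
w = sqrt(0.0595717 / 0.11)
w = 0.7359 m


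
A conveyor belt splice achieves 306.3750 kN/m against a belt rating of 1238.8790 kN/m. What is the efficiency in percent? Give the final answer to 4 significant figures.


Eff = 306.3750 / 1238.8790 * 100
Eff = 24.73 %


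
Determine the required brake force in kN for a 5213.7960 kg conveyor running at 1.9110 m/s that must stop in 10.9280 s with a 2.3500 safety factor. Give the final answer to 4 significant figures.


F = 5213.7960 * 1.9110 / 10.9280 * 2.3500 / 1000
F = 2.143 kN


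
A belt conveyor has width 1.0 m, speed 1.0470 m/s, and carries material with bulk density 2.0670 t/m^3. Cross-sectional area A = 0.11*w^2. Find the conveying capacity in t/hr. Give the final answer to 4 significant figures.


A = 0.11 * 1.0^2 = 0.11 m^2
C = 0.11 * 1.0470 * 2.0670 * 3600
C = 857.0 t/hr


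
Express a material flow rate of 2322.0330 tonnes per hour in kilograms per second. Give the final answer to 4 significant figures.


m_dot = 2322.0330 * 1000 / 3600
m_dot = 645.0 kg/s


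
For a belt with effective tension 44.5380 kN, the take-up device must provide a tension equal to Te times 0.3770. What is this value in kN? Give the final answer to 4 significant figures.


T_tu = 44.5380 * 0.3770
T_tu = 16.79 kN


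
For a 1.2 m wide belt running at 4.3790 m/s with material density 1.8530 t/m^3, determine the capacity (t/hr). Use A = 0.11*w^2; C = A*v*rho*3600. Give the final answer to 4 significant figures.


A = 0.11 * 1.2^2 = 0.1584 m^2
C = 0.1584 * 4.3790 * 1.8530 * 3600
C = 4627 t/hr


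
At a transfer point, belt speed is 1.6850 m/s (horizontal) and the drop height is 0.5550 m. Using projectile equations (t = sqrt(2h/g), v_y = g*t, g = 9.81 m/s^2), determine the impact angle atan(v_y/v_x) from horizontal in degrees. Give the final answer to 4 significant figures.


t = sqrt(2*0.5550/9.81) = 0.336378 s
v_y = 9.81 * 0.336378 = 3.29987 m/s
angle = atan(3.29987 / 1.6850) = 62.95 deg


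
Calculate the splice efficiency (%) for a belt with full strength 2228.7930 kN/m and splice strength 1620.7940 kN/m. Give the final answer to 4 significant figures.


Eff = 1620.7940 / 2228.7930 * 100
Eff = 72.72 %


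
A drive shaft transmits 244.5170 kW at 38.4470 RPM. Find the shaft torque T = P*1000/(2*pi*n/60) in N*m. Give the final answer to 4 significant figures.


omega = 2*pi*38.4470/60 = 4.02616 rad/s
T = 244.5170*1000 / 4.02616
T = 60730 N*m


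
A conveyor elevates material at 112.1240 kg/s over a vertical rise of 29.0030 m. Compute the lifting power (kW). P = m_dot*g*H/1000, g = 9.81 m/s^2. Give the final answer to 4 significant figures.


P = 112.1240 * 9.81 * 29.0030 / 1000
P = 31.90 kW


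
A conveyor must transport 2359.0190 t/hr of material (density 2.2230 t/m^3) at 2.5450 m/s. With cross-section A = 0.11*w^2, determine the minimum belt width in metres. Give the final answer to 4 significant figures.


A_req = 2359.0190 / (2.5450 * 2.2230 * 3600) = 0.115825 m^2
w = sqrt(0.115825 / 0.11)
w = 1.026 m


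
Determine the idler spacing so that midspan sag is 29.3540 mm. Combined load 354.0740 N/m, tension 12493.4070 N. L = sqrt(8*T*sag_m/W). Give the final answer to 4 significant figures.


sag = 29.3540/1000 = 0.029354 m
L = sqrt(8 * 12493.4070 * 0.029354 / 354.0740)
L = 2.879 m


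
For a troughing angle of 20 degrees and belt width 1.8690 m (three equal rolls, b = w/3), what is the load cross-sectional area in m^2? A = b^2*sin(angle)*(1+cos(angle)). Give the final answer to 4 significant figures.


b = 1.8690/3 = 0.623 m
A = 0.623^2 * sin(20 deg) * (1 + cos(20 deg))
A = 0.2575 m^2


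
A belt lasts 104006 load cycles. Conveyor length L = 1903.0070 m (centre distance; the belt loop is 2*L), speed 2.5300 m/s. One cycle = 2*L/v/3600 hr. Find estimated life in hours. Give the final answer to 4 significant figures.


cycle_time = 2 * 1903.0070 / 2.5300 / 3600 = 0.417876 hr
life = 104006 * 0.417876 = 43460 hours


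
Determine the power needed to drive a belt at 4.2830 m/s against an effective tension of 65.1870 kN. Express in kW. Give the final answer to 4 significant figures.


P = Te * v = 65.1870 * 4.2830
P = 279.2 kW


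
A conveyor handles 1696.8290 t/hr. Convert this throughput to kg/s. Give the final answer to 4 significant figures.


m_dot = 1696.8290 * 1000 / 3600
m_dot = 471.3 kg/s


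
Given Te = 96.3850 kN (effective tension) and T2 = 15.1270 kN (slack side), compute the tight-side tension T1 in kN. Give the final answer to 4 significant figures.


T1 = Te + T2 = 96.3850 + 15.1270
T1 = 111.5 kN


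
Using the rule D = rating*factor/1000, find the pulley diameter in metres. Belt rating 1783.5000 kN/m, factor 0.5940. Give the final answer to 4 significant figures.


D = 1783.5000 * 0.5940 / 1000
D = 1.059 m


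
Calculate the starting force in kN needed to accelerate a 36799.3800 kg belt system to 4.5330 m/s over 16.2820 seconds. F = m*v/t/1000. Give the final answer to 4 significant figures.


F = 36799.3800 * 4.5330 / 16.2820 / 1000
F = 10.25 kN


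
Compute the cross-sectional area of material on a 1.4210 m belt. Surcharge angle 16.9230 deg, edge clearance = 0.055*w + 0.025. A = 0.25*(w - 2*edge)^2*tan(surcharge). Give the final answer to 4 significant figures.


edge = 0.055*1.4210 + 0.025 = 0.103155 m
ew = 1.4210 - 2*0.103155 = 1.21469 m
A = 0.25 * 1.21469^2 * tan(16.9230 deg)
A = 0.1122 m^2


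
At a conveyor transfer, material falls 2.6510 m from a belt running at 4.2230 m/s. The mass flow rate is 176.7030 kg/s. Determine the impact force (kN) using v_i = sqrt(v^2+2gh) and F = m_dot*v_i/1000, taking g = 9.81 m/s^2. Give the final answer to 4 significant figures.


v_i = sqrt(4.2230^2 + 2*9.81*2.6510) = 8.35741 m/s
F = 176.7030 * 8.35741 / 1000
F = 1.477 kN


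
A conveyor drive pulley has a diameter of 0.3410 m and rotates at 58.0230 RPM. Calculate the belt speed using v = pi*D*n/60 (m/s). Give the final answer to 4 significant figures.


v = pi * 0.3410 * 58.0230 / 60
v = 1.036 m/s


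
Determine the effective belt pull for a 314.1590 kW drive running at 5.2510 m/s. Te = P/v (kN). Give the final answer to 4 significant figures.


Te = P / v = 314.1590 / 5.2510
Te = 59.83 kN


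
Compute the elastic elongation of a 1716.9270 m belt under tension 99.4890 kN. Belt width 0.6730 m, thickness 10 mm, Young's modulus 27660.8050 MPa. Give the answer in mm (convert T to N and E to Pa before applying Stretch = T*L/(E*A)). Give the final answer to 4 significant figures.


A = 0.6730 * 0.01 = 0.00673 m^2
Stretch = 99.4890*1000 * 1716.9270 / (27660.8050e6 * 0.00673) * 1000
Stretch = 917.6 mm


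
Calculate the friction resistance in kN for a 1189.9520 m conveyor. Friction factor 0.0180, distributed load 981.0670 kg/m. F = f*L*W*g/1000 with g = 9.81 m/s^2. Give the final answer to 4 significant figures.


F = 0.0180 * 1189.9520 * 981.0670 * 9.81 / 1000
F = 206.1 kN


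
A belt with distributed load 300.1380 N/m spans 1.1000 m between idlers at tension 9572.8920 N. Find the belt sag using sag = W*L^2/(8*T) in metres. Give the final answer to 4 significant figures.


sag = 300.1380 * 1.1000^2 / (8 * 9572.8920)
sag = 0.004742 m


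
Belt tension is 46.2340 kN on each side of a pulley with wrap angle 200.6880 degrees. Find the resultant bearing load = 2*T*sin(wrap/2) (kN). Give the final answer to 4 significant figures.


F = 2 * 46.2340 * sin(200.6880/2 deg)
F = 90.97 kN


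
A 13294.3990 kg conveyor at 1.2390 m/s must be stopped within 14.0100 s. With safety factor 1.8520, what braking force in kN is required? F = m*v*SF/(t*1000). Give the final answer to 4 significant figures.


F = 13294.3990 * 1.2390 / 14.0100 * 1.8520 / 1000
F = 2.177 kN


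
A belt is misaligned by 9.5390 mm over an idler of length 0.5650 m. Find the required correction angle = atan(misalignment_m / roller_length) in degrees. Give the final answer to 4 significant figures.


misalign_m = 9.5390 / 1000 = 0.009539 m
angle = atan(0.009539 / 0.5650)
angle = 0.9672 deg


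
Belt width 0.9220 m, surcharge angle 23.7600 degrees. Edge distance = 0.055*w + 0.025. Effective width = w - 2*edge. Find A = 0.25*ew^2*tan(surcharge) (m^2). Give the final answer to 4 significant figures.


edge = 0.055*0.9220 + 0.025 = 0.07571 m
ew = 0.9220 - 2*0.07571 = 0.77058 m
A = 0.25 * 0.77058^2 * tan(23.7600 deg)
A = 0.06535 m^2


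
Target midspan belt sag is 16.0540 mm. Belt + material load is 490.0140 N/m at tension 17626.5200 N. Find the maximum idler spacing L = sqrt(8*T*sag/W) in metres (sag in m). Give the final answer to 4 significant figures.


sag = 16.0540/1000 = 0.016054 m
L = sqrt(8 * 17626.5200 * 0.016054 / 490.0140)
L = 2.149 m


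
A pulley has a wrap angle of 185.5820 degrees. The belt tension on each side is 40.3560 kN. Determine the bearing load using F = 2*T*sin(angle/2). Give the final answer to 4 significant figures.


F = 2 * 40.3560 * sin(185.5820/2 deg)
F = 80.62 kN


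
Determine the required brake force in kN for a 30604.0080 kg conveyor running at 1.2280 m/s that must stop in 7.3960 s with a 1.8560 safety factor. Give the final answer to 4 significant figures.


F = 30604.0080 * 1.2280 / 7.3960 * 1.8560 / 1000
F = 9.431 kN


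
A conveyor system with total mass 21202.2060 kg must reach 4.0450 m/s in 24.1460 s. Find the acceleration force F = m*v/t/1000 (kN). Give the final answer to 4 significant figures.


F = 21202.2060 * 4.0450 / 24.1460 / 1000
F = 3.552 kN


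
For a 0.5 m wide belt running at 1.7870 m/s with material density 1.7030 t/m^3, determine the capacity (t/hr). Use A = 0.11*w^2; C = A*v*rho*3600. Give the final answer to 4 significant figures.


A = 0.11 * 0.5^2 = 0.0275 m^2
C = 0.0275 * 1.7870 * 1.7030 * 3600
C = 301.3 t/hr


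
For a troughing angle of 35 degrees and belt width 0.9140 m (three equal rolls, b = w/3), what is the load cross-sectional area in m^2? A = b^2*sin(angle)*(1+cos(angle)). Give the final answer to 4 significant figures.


b = 0.9140/3 = 0.304667 m
A = 0.304667^2 * sin(35 deg) * (1 + cos(35 deg))
A = 0.09685 m^2


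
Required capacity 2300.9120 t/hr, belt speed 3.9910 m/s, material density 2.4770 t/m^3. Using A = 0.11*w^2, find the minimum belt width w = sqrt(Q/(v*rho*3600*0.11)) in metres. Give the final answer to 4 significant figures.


A_req = 2300.9120 / (3.9910 * 2.4770 * 3600) = 0.0646532 m^2
w = sqrt(0.0646532 / 0.11)
w = 0.7667 m


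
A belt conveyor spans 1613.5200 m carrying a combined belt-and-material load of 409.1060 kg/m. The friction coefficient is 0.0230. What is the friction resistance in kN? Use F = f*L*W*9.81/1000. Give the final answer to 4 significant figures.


F = 0.0230 * 1613.5200 * 409.1060 * 9.81 / 1000
F = 148.9 kN
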